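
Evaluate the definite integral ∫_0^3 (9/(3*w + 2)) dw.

Let u = 3*w + 2, so du = 3 dw. When w = 0, u = 2; when w = 3, u = 11.
The integral becomes 3·∫ 1/u du from 2 to 11, with antiderivative 3*log(u).
Back in w: F(w) = 3*log(3*w + 2).
Then F(3) - F(0) = (3*log(11)) - (log(8)) = -3*log(2) + 3*log(11).

-3*log(2) + 3*log(11)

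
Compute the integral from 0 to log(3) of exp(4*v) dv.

Let u = exp(v), so du = exp(v) dv. When v = 0, u = 1; when v = log(3), u = 3.
The integral becomes ∫ u**3 du from 1 to 3, with antiderivative u**4/4.
Back in v: F(v) = exp(4*v)/4.
Then F(log(3)) - F(0) = (81/4) - (1/4) = 20.

20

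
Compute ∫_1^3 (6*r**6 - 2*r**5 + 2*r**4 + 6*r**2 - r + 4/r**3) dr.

By the power rule, an antiderivative is F(r) = 6*r**7/7 - r**6/3 + 2*r**5/5 + 2*r**3 - r**2/2 - 2/r**2.
Then F(3) - F(1) = (1120171/630) - (89/210) = 559952/315.

559952/315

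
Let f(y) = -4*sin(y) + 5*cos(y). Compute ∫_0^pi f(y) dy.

-8

An antiderivative is F(y) = 5*sin(y) + 4*cos(y).
Then F(pi) - F(0) = (-4) - (4) = -8.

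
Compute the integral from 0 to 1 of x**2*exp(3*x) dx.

-2/27 + 5*exp(3)/27

Integrate by parts twice (u = x^2, dv = exp(3*x) dx).
An antiderivative is F(x) = (9*x**2 - 6*x + 2)*exp(3*x)/27.
Then F(1) - F(0) = (5*exp(3)/27) - (2/27) = -2/27 + 5*exp(3)/27.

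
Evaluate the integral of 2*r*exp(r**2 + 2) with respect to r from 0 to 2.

Let u = r**2 + 2, so du = 2*r dr. When r = 0, u = 2; when r = 2, u = 6.
The integral becomes ∫ exp(u) du from 2 to 6, with antiderivative exp(u).
Back in r: F(r) = exp(r**2 + 2).
Then F(2) - F(0) = (exp(6)) - (exp(2)) = -exp(2) + exp(6).

-exp(2) + exp(6)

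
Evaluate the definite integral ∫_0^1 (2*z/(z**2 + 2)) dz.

Let u = z**2 + 2, so du = 2*z dz. When z = 0, u = 2; when z = 1, u = 3.
The integral becomes ∫ 1/u du from 2 to 3, with antiderivative log(u).
Back in z: F(z) = log(z**2 + 2).
Then F(1) - F(0) = (log(3)) - (log(2)) = log(3/2).

log(3/2)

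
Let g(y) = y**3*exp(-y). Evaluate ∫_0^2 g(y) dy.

Integrate by parts 3 times (u = y^3, dv = exp(-y) dy).
An antiderivative is F(y) = (-y**3 - 3*y**2 - 6*y - 6)*exp(-y).
Then F(2) - F(0) = (-38*exp(-2)) - (-6) = 6 - 38*exp(-2).

6 - 38*exp(-2)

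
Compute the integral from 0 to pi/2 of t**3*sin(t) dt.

Integrate by parts 3 times (u = t^3, dv = sin(t) dt).
An antiderivative is F(t) = -t**3*cos(t) + 3*t**2*sin(t) + 6*t*cos(t) - 6*sin(t).
Then F(pi/2) - F(0) = (-6 + 3*pi**2/4) - (0) = -6 + 3*pi**2/4.

-6 + 3*pi**2/4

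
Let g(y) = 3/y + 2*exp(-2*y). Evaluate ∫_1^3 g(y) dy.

An antiderivative is F(y) = 3*log(y) - exp(-2*y).
Then F(3) - F(1) = (-exp(-6) + 3*log(3)) - (-exp(-2)) = -exp(-6) + exp(-2) + 3*log(3).

-exp(-6) + exp(-2) + 3*log(3)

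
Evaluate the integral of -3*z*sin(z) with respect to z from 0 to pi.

-3*pi

Integrate by parts once (u = z, dv = -3*sin(z) dz).
An antiderivative is F(z) = 3*z*cos(z) - 3*sin(z).
Then F(pi) - F(0) = (-3*pi) - (0) = -3*pi.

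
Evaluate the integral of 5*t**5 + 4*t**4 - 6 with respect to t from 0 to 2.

By the power rule, an antiderivative is F(t) = 5*t**6/6 + 4*t**5/5 - 6*t.
Then F(2) - F(0) = (1004/15) - (0) = 1004/15.

1004/15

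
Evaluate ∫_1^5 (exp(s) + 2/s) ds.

An antiderivative is F(s) = exp(s) + 2*log(s).
Then F(5) - F(1) = (log(25) + exp(5)) - (exp(1)) = -exp(1) + log(25) + exp(5).

-exp(1) + log(25) + exp(5)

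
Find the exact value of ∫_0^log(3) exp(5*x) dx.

Let u = exp(x), so du = exp(x) dx. When x = 0, u = 1; when x = log(3), u = 3.
The integral becomes ∫ u**4 du from 1 to 3, with antiderivative u**5/5.
Back in x: F(x) = exp(5*x)/5.
Then F(log(3)) - F(0) = (243/5) - (1/5) = 242/5.

242/5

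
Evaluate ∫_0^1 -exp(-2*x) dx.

(1 - exp(2))*exp(-2)/2

An antiderivative is F(x) = exp(-2*x)/2.
Then F(1) - F(0) = (exp(-2)/2) - (1/2) = (1 - exp(2))*exp(-2)/2.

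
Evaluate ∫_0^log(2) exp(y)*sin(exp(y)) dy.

Let u = exp(y), so du = exp(y) dy. When y = 0, u = 1; when y = log(2), u = 2.
The integral becomes ∫ sin(u) du from 1 to 2, with antiderivative -cos(u).
Back in y: F(y) = -cos(exp(y)).
Then F(log(2)) - F(0) = (-cos(2)) - (-cos(1)) = -cos(2) + cos(1).

-cos(2) + cos(1)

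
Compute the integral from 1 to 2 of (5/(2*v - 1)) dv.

An antiderivative is F(v) = 5*log(2*v - 1)/2.
Then F(2) - F(1) = (5*log(3)/2) - (0) = 5*log(3)/2.

5*log(3)/2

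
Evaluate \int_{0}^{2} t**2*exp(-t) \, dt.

2 - 10*exp(-2)

Integrate by parts twice (u = t^2, dv = exp(-t) dt).
An antiderivative is F(t) = (-t**2 - 2*t - 2)*exp(-t).
Then F(2) - F(0) = (-10*exp(-2)) - (-2) = 2 - 10*exp(-2).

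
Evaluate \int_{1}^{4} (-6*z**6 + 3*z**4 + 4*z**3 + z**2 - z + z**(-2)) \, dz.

By the power rule, an antiderivative is F(z) = -6*z**7/7 + 3*z**5/5 + z**4 + z**3/3 - z**2/2 - 1/z.
Then F(4) - F(1) = (-5527177/420) - (-89/210) = -1842333/140.

-1842333/140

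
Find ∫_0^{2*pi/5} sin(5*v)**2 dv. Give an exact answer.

Use the identity sin^2(5*v) = (1 - cos(10*v))/2.
An antiderivative is F(v) = v/2 - sin(10*v)/20.
Then F(2*pi/5) - F(0) = (pi/5) - (0) = pi/5.

pi/5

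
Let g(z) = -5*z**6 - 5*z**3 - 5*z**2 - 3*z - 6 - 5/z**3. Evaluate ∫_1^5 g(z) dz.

-5969452/105

By the power rule, an antiderivative is F(z) = -5*z**7/7 - 5*z**4/4 - 5*z**3/3 - 3*z**2/2 - 6*z + 5/(2*z**2).
Then F(5) - F(1) = (-23881433/420) - (-725/84) = -5969452/105.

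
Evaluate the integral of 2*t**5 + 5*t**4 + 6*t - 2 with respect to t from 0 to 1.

7/3

By the power rule, an antiderivative is F(t) = t**6/3 + t**5 + 3*t**2 - 2*t.
Then F(1) - F(0) = (7/3) - (0) = 7/3.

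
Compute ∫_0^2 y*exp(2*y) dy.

1/4 + 3*exp(4)/4

Integrate by parts once (u = y, dv = exp(2*y) dy).
An antiderivative is F(y) = (2*y - 1)*exp(2*y)/4.
Then F(2) - F(0) = (3*exp(4)/4) - (-1/4) = 1/4 + 3*exp(4)/4.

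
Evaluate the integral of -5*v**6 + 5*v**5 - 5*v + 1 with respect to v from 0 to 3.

-6819/7

By the power rule, an antiderivative is F(v) = -5*v**7/7 + 5*v**6/6 - 5*v**2/2 + v.
Then F(3) - F(0) = (-6819/7) - (0) = -6819/7.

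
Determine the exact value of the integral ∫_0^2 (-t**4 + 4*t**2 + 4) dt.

By the power rule, an antiderivative is F(t) = -t**5/5 + 4*t**3/3 + 4*t.
Then F(2) - F(0) = (184/15) - (0) = 184/15.

184/15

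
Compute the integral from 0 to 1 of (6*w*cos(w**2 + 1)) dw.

Let u = w**2 + 1, so du = 2*w dw. When w = 0, u = 1; when w = 1, u = 2.
The integral becomes 3·∫ cos(u) du from 1 to 2, with antiderivative 3*sin(u).
Back in w: F(w) = 3*sin(w**2 + 1).
Then F(1) - F(0) = (3*sin(2)) - (3*sin(1)) = -3*sin(1) + 3*sin(2).

-3*sin(1) + 3*sin(2)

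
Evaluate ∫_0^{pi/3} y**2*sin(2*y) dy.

Integrate by parts twice (u = y^2, dv = sin(2*y) dy).
An antiderivative is F(y) = -y**2*cos(2*y)/2 + y*sin(2*y)/2 + cos(2*y)/4.
Then F(pi/3) - F(0) = (-1/8 + pi**2/36 + sqrt(3)*pi/12) - (1/4) = -3/8 + pi**2/36 + sqrt(3)*pi/12.

-3/8 + pi**2/36 + sqrt(3)*pi/12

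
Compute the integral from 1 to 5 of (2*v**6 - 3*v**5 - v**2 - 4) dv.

303488/21

By the power rule, an antiderivative is F(v) = 2*v**7/7 - v**6/2 - v**3/3 - 4*v.
Then F(5) - F(1) = (606785/42) - (-191/42) = 303488/21.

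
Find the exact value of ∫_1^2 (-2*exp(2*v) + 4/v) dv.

An antiderivative is F(v) = -exp(2*v) + 4*log(v).
Then F(2) - F(1) = (-exp(4) + log(16)) - (-exp(2)) = -exp(4) + log(16) + exp(2).

-exp(4) + log(16) + exp(2)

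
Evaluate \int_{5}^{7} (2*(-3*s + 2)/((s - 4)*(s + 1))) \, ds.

-4*log(2) - 2*log(3)

Factor the denominator: s**2 - 3*s - 4 = (s + 1)(s - 4).
Partial fractions: 2*(-3*s + 2)/((s - 4)*(s + 1)) = -2/(s + 1) - 4/(s - 4).
An antiderivative is F(s) = -4*log(s - 4) - 2*log(s + 1).
Then F(7) - F(5) = (-4*log(3) - 6*log(2)) - (-log(36)) = -4*log(2) - 2*log(3).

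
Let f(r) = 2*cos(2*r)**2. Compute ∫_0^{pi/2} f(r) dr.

Use the identity cos^2(2*r) = (1 + cos(4*r))/2.
An antiderivative is F(r) = r + sin(4*r)/4.
Then F(pi/2) - F(0) = (pi/2) - (0) = pi/2.

pi/2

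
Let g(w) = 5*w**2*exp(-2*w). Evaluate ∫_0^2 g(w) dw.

Integrate by parts twice (u = w^2, dv = 5*exp(-2*w) dw).
An antiderivative is F(w) = (-10*w**2 - 10*w - 5)*exp(-2*w)/4.
Then F(2) - F(0) = (-65*exp(-4)/4) - (-5/4) = 5/4 - 65*exp(-4)/4.

5/4 - 65*exp(-4)/4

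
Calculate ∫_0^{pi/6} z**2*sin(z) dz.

-2 - sqrt(3)*pi**2/72 + pi/6 + sqrt(3)

Integrate by parts twice (u = z^2, dv = sin(z) dz).
An antiderivative is F(z) = -z**2*cos(z) + 2*z*sin(z) + 2*cos(z).
Then F(pi/6) - F(0) = (-sqrt(3)*pi**2/72 + pi/6 + sqrt(3)) - (2) = -2 - sqrt(3)*pi**2/72 + pi/6 + sqrt(3).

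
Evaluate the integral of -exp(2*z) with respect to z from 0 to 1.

1/2 - exp(2)/2

An antiderivative is F(z) = -exp(2*z)/2.
Then F(1) - F(0) = (-exp(2)/2) - (-1/2) = 1/2 - exp(2)/2.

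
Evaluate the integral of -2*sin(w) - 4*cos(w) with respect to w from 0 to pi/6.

-4 + sqrt(3)

An antiderivative is F(w) = -4*sin(w) + 2*cos(w).
Then F(pi/6) - F(0) = (-2 + sqrt(3)) - (2) = -4 + sqrt(3).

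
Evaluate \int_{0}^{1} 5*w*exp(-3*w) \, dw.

5/9 - 20*exp(-3)/9

Integrate by parts once (u = w, dv = 5*exp(-3*w) dw).
An antiderivative is F(w) = (-15*w - 5)*exp(-3*w)/9.
Then F(1) - F(0) = (-20*exp(-3)/9) - (-5/9) = 5/9 - 20*exp(-3)/9.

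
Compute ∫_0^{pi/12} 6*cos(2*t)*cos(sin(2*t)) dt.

Let u = sin(2*t), so du = 2*cos(2*t) dt. When t = 0, u = 0; when t = pi/12, u = 1/2.
The integral becomes 3·∫ cos(u) du from 0 to 1/2, with antiderivative 3*sin(u).
Back in t: F(t) = 3*sin(sin(2*t)).
Then F(pi/12) - F(0) = (3*sin(1/2)) - (0) = 3*sin(1/2).

3*sin(1/2)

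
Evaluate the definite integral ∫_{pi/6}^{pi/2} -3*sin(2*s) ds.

An antiderivative is F(s) = 3*cos(2*s)/2.
Then F(pi/2) - F(pi/6) = (-3/2) - (3/4) = -9/4.

-9/4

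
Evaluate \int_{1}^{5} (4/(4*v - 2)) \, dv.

log(9)

An antiderivative is F(v) = log(4*v - 2).
Then F(5) - F(1) = (log(18)) - (log(2)) = log(9).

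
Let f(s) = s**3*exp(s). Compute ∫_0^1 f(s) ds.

Integrate by parts 3 times (u = s^3, dv = exp(s) ds).
An antiderivative is F(s) = (s**3 - 3*s**2 + 6*s - 6)*exp(s).
Then F(1) - F(0) = (-2*E) - (-6) = 6 - 2*E.

6 - 2*E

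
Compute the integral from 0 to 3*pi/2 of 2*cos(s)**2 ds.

3*pi/2

Use the identity cos^2(s) = (1 + cos(2*s))/2.
An antiderivative is F(s) = s + sin(2*s)/2.
Then F(3*pi/2) - F(0) = (3*pi/2) - (0) = 3*pi/2.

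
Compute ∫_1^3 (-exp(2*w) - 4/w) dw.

-exp(6)/2 - log(81) + exp(2)/2

An antiderivative is F(w) = -exp(2*w)/2 - 4*log(w).
Then F(3) - F(1) = (-exp(6)/2 - log(81)) - (-exp(2)/2) = -exp(6)/2 - log(81) + exp(2)/2.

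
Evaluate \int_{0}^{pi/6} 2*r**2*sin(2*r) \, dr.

-1/4 - pi**2/72 + sqrt(3)*pi/12

Integrate by parts twice (u = r^2, dv = 2*sin(2*r) dr).
An antiderivative is F(r) = -r**2*cos(2*r) + r*sin(2*r) + cos(2*r)/2.
Then F(pi/6) - F(0) = (-pi**2/72 + 1/4 + sqrt(3)*pi/12) - (1/2) = -1/4 - pi**2/72 + sqrt(3)*pi/12.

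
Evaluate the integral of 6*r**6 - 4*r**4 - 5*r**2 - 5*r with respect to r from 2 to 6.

24487424/105

By the power rule, an antiderivative is F(r) = 6*r**7/7 - 4*r**5/5 - 5*r**3/3 - 5*r**2/2.
Then F(6) - F(2) = (8164602/35) - (6382/105) = 24487424/105.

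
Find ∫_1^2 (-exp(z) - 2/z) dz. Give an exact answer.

An antiderivative is F(z) = -exp(z) - 2*log(z).
Then F(2) - F(1) = (-exp(2) - log(4)) - (-exp(1)) = -exp(2) - log(4) + exp(1).

-exp(2) - log(4) + exp(1)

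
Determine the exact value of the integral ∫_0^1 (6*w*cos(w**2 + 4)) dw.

Let u = w**2 + 4, so du = 2*w dw. When w = 0, u = 4; when w = 1, u = 5.
The integral becomes 3·∫ cos(u) du from 4 to 5, with antiderivative 3*sin(u).
Back in w: F(w) = 3*sin(w**2 + 4).
Then F(1) - F(0) = (3*sin(5)) - (3*sin(4)) = 3*sin(5) - 3*sin(4).

3*sin(5) - 3*sin(4)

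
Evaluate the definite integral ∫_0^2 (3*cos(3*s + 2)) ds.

-sin(2) + sin(8)

Let u = 3*s + 2, so du = 3 ds. When s = 0, u = 2; when s = 2, u = 8.
The integral becomes ∫ cos(u) du from 2 to 8, with antiderivative sin(u).
Back in s: F(s) = sin(3*s + 2).
Then F(2) - F(0) = (sin(8)) - (sin(2)) = -sin(2) + sin(8).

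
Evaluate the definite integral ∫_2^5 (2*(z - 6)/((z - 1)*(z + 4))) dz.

-8*log(2) + 4*log(3)

Factor the denominator: z**2 + 3*z - 4 = (z + 4)(z - 1).
Partial fractions: 2*(z - 6)/((z - 1)*(z + 4)) = 4/(z + 4) - 2/(z - 1).
An antiderivative is F(z) = -2*log(z - 1) + 4*log(z + 4).
Then F(5) - F(2) = (-4*log(2) + 8*log(3)) - (4*log(2) + 4*log(3)) = -8*log(2) + 4*log(3).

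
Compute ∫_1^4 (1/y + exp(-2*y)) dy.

An antiderivative is F(y) = log(y) - exp(-2*y)/2.
Then F(4) - F(1) = (-exp(-8)/2 + 2*log(2)) - (-exp(-2)/2) = (-1 + exp(6) + 4*exp(8)*log(2))*exp(-8)/2.

(-1 + exp(6) + 4*exp(8)*log(2))*exp(-8)/2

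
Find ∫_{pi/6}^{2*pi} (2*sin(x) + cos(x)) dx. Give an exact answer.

-5/2 + sqrt(3)

An antiderivative is F(x) = sin(x) - 2*cos(x).
Then F(2*pi) - F(pi/6) = (-2) - (1/2 - sqrt(3)) = -5/2 + sqrt(3).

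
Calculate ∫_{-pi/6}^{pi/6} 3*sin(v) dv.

An antiderivative is F(v) = -3*cos(v).
Then F(pi/6) - F(-pi/6) = (-3*sqrt(3)/2) - (-3*sqrt(3)/2) = 0.

0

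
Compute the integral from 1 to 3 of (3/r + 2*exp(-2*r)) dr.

An antiderivative is F(r) = 3*log(r) - exp(-2*r).
Then F(3) - F(1) = (-exp(-6) + 3*log(3)) - (-exp(-2)) = -exp(-6) + exp(-2) + 3*log(3).

-exp(-6) + exp(-2) + 3*log(3)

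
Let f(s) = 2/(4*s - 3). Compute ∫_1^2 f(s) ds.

An antiderivative is F(s) = log(4*s - 3)/2.
Then F(2) - F(1) = (log(5)/2) - (0) = log(5)/2.

log(5)/2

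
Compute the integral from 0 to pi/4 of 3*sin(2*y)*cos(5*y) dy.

-5*sqrt(2)/14 - 2/7

Use the identity sin(2*y)cos(5*y) = [sin(7*y) + sin(-3*y)]/2.
An antiderivative is F(y) = cos(3*y)/2 - 3*cos(7*y)/14.
Then F(pi/4) - F(0) = (-5*sqrt(2)/14) - (2/7) = -5*sqrt(2)/14 - 2/7.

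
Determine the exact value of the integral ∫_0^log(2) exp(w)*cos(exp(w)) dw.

Let u = exp(w), so du = exp(w) dw. When w = 0, u = 1; when w = log(2), u = 2.
The integral becomes ∫ cos(u) du from 1 to 2, with antiderivative sin(u).
Back in w: F(w) = sin(exp(w)).
Then F(log(2)) - F(0) = (sin(2)) - (sin(1)) = -sin(1) + sin(2).

-sin(1) + sin(2)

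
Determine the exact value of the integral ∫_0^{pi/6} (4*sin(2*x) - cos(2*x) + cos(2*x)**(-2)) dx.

sqrt(3)/4 + 1

An antiderivative is F(x) = -sin(2*x)/2 - 2*cos(2*x) + tan(2*x)/2.
Then F(pi/6) - F(0) = (-1 + sqrt(3)/4) - (-2) = sqrt(3)/4 + 1.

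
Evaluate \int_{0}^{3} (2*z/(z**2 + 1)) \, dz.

Let u = z**2 + 1, so du = 2*z dz. When z = 0, u = 1; when z = 3, u = 10.
The integral becomes ∫ 1/u du from 1 to 10, with antiderivative log(u).
Back in z: F(z) = log(z**2 + 1).
Then F(3) - F(0) = (log(10)) - (0) = log(10).

log(10)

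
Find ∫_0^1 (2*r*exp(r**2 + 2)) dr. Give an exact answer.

Let u = r**2 + 2, so du = 2*r dr. When r = 0, u = 2; when r = 1, u = 3.
The integral becomes ∫ exp(u) du from 2 to 3, with antiderivative exp(u).
Back in r: F(r) = exp(r**2 + 2).
Then F(1) - F(0) = (exp(3)) - (exp(2)) = -exp(2) + exp(3).

-exp(2) + exp(3)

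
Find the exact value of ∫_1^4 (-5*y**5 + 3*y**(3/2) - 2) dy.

-33813/10

By the power rule, an antiderivative is F(y) = -5*y**6/6 + 6*y**(5/2)/5 - 2*y.
Then F(4) - F(1) = (-50744/15) - (-49/30) = -33813/10.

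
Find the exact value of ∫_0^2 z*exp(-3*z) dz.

(-7 + exp(6))*exp(-6)/9

Integrate by parts once (u = z, dv = exp(-3*z) dz).
An antiderivative is F(z) = (-3*z - 1)*exp(-3*z)/9.
Then F(2) - F(0) = (-7*exp(-6)/9) - (-1/9) = (-7 + exp(6))*exp(-6)/9.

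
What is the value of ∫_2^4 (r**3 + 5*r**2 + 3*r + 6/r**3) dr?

By the power rule, an antiderivative is F(r) = r**4/4 + 5*r**3/3 + 3*r**2/2 - 3/r**2.
Then F(4) - F(2) = (9335/48) - (271/12) = 8251/48.

8251/48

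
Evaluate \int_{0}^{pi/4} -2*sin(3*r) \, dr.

An antiderivative is F(r) = 2*cos(3*r)/3.
Then F(pi/4) - F(0) = (-sqrt(2)/3) - (2/3) = -2/3 - sqrt(2)/3.

-2/3 - sqrt(2)/3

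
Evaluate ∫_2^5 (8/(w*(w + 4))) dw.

log(25/9)

Factor the denominator: w**2 + 4*w = (w + 4)w.
Partial fractions: 8/(w*(w + 4)) = -2/(w + 4) + 2/w.
An antiderivative is F(w) = 2*log(w) - 2*log(w + 4).
Then F(5) - F(2) = (log(25/81)) - (-log(9)) = log(25/9).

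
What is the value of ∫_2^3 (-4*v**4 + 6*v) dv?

By the power rule, an antiderivative is F(v) = -4*v**5/5 + 3*v**2.
Then F(3) - F(2) = (-837/5) - (-68/5) = -769/5.

-769/5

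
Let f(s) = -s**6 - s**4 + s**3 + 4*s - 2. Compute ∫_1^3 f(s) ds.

-11504/35

By the power rule, an antiderivative is F(s) = -s**7/7 - s**5/5 + s**4/4 + 2*s**2 - 2*s.
Then F(3) - F(1) = (-46029/140) - (-13/140) = -11504/35.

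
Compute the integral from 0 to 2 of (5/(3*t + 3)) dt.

5*log(3)/3

An antiderivative is F(t) = 5*log(3*t + 3)/3.
Then F(2) - F(0) = (10*log(3)/3) - (5*log(3)/3) = 5*log(3)/3.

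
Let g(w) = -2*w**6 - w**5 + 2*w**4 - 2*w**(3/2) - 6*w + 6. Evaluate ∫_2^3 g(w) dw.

-130981/210 - 36*sqrt(3)/5 + 16*sqrt(2)/5

By the power rule, an antiderivative is F(w) = -2*w**7/7 - w**6/6 - 4*w**(5/2)/5 + 2*w**5/5 - 3*w**2 + 6*w.
Then F(3) - F(2) = (-46071/70 - 36*sqrt(3)/5) - (-3616/105 - 16*sqrt(2)/5) = -130981/210 - 36*sqrt(3)/5 + 16*sqrt(2)/5.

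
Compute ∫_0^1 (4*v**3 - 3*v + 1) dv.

By the power rule, an antiderivative is F(v) = v**4 - 3*v**2/2 + v.
Then F(1) - F(0) = (1/2) - (0) = 1/2.

1/2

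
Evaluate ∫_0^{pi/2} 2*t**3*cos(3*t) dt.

Integrate by parts 3 times (u = t^3, dv = 2*cos(3*t) dt).
An antiderivative is F(t) = 2*t**3*sin(3*t)/3 + 2*t**2*cos(3*t)/3 - 4*t*sin(3*t)/9 - 4*cos(3*t)/27.
Then F(pi/2) - F(0) = (pi*(8 - 3*pi**2)/36) - (-4/27) = -pi**3/12 + 4/27 + 2*pi/9.

-pi**3/12 + 4/27 + 2*pi/9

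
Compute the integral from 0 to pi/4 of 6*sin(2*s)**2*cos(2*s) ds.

1

Let u = sin(2*s), so du = 2*cos(2*s) ds. When s = 0, u = 0; when s = pi/4, u = 1.
The integral becomes 3·∫ u**2 du from 0 to 1, with antiderivative u**3.
Back in s: F(s) = sin(2*s)**3.
Then F(pi/4) - F(0) = (1) - (0) = 1.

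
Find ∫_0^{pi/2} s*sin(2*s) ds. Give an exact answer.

Integrate by parts once (u = s, dv = sin(2*s) ds).
An antiderivative is F(s) = -s*cos(2*s)/2 + sin(2*s)/4.
Then F(pi/2) - F(0) = (pi/4) - (0) = pi/4.

pi/4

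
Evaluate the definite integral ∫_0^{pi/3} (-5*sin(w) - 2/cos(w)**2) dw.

-2*sqrt(3) - 5/2

An antiderivative is F(w) = 5*cos(w) - 2*tan(w).
Then F(pi/3) - F(0) = (5/2 - 2*sqrt(3)) - (5) = -2*sqrt(3) - 5/2.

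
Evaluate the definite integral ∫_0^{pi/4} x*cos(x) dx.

Integrate by parts once (u = x, dv = cos(x) dx).
An antiderivative is F(x) = x*sin(x) + cos(x).
Then F(pi/4) - F(0) = (sqrt(2)*(pi + 4)/8) - (1) = -1 + sqrt(2)*pi/8 + sqrt(2)/2.

-1 + sqrt(2)*pi/8 + sqrt(2)/2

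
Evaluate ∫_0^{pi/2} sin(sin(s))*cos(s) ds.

1 - cos(1)

Let u = sin(s), so du = cos(s) ds. When s = 0, u = 0; when s = pi/2, u = 1.
The integral becomes ∫ sin(u) du from 0 to 1, with antiderivative -cos(u).
Back in s: F(s) = -cos(sin(s)).
Then F(pi/2) - F(0) = (-cos(1)) - (-1) = 1 - cos(1).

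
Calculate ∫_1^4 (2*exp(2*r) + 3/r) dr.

An antiderivative is F(r) = exp(2*r) + 3*log(r).
Then F(4) - F(1) = (log(64) + exp(8)) - (exp(2)) = -exp(2) + log(64) + exp(8).

-exp(2) + log(64) + exp(8)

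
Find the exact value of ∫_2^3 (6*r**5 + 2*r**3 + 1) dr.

1397/2

By the power rule, an antiderivative is F(r) = r**6 + r**4/2 + r.
Then F(3) - F(2) = (1545/2) - (74) = 1397/2.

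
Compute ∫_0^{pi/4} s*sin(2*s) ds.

Integrate by parts once (u = s, dv = sin(2*s) ds).
An antiderivative is F(s) = -s*cos(2*s)/2 + sin(2*s)/4.
Then F(pi/4) - F(0) = (1/4) - (0) = 1/4.

1/4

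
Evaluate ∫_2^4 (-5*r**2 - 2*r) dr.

-316/3

By the power rule, an antiderivative is F(r) = -5*r**3/3 - r**2.
Then F(4) - F(2) = (-368/3) - (-52/3) = -316/3.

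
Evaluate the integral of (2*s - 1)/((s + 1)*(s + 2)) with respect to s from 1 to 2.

Factor the denominator: s**2 + 3*s + 2 = (s + 2)(s + 1).
Partial fractions: (2*s - 1)/((s + 1)*(s + 2)) = 5/(s + 2) - 3/(s + 1).
An antiderivative is F(s) = -3*log(s + 1) + 5*log(s + 2).
Then F(2) - F(1) = (-3*log(3) + 10*log(2)) - (-3*log(2) + 5*log(3)) = -8*log(3) + 13*log(2).

-8*log(3) + 13*log(2)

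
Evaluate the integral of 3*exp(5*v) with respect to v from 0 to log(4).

Let u = exp(v), so du = exp(v) dv. When v = 0, u = 1; when v = log(4), u = 4.
The integral becomes 3·∫ u**4 du from 1 to 4, with antiderivative 3*u**5/5.
Back in v: F(v) = 3*exp(5*v)/5.
Then F(log(4)) - F(0) = (3072/5) - (3/5) = 3069/5.

3069/5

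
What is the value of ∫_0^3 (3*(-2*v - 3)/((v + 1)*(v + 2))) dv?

-3*log(5) - 3*log(2)

Factor the denominator: v**2 + 3*v + 2 = (v + 2)(v + 1).
Partial fractions: 3*(-2*v - 3)/((v + 1)*(v + 2)) = -3/(v + 2) - 3/(v + 1).
An antiderivative is F(v) = -3*log(v + 1) - 3*log(v + 2).
Then F(3) - F(0) = (-3*log(5) - 6*log(2)) - (-log(8)) = -3*log(5) - 3*log(2).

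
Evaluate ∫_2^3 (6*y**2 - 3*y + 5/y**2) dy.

By the power rule, an antiderivative is F(y) = 2*y**3 - 3*y**2/2 - 5/y.
Then F(3) - F(2) = (233/6) - (15/2) = 94/3.

94/3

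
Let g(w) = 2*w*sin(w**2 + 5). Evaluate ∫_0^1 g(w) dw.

Let u = w**2 + 5, so du = 2*w dw. When w = 0, u = 5; when w = 1, u = 6.
The integral becomes ∫ sin(u) du from 5 to 6, with antiderivative -cos(u).
Back in w: F(w) = -cos(w**2 + 5).
Then F(1) - F(0) = (-cos(6)) - (-cos(5)) = -cos(6) + cos(5).

-cos(6) + cos(5)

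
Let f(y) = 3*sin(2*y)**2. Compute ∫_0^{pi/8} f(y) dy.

-3/8 + 3*pi/16

Use the identity sin^2(2*y) = (1 - cos(4*y))/2.
An antiderivative is F(y) = 3*y/2 - 3*sin(4*y)/8.
Then F(pi/8) - F(0) = (-3/8 + 3*pi/16) - (0) = -3/8 + 3*pi/16.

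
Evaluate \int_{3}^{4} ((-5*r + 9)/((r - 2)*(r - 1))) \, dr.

Factor the denominator: r**2 - 3*r + 2 = (r - 1)(r - 2).
Partial fractions: (-5*r + 9)/((r - 2)*(r - 1)) = -4/(r - 1) - 1/(r - 2).
An antiderivative is F(r) = -log(r - 2) - 4*log(r - 1).
Then F(4) - F(3) = (-4*log(3) - log(2)) - (-log(16)) = log(8/81).

log(8/81)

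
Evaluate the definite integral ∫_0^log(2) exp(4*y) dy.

Let u = exp(y), so du = exp(y) dy. When y = 0, u = 1; when y = log(2), u = 2.
The integral becomes ∫ u**3 du from 1 to 2, with antiderivative u**4/4.
Back in y: F(y) = exp(4*y)/4.
Then F(log(2)) - F(0) = (4) - (1/4) = 15/4.

15/4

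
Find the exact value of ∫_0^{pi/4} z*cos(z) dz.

Integrate by parts once (u = z, dv = cos(z) dz).
An antiderivative is F(z) = z*sin(z) + cos(z).
Then F(pi/4) - F(0) = (sqrt(2)*(pi + 4)/8) - (1) = -1 + sqrt(2)*pi/8 + sqrt(2)/2.

-1 + sqrt(2)*pi/8 + sqrt(2)/2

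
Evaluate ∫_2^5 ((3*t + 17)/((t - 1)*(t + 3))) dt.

Factor the denominator: t**2 + 2*t - 3 = (t + 3)(t - 1).
Partial fractions: (3*t + 17)/((t - 1)*(t + 3)) = -2/(t + 3) + 5/(t - 1).
An antiderivative is F(t) = 5*log(t - 1) - 2*log(t + 3).
Then F(5) - F(2) = (log(16)) - (-log(25)) = 4*log(2) + 2*log(5).

4*log(2) + 2*log(5)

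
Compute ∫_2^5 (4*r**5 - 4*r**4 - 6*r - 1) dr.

By the power rule, an antiderivative is F(r) = 2*r**6/3 - 4*r**5/5 - 3*r**2 - r.
Then F(5) - F(2) = (23510/3) - (46/15) = 39168/5.

39168/5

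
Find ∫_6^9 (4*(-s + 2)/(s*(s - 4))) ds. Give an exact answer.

Factor the denominator: s**2 - 4*s = s(s - 4).
Partial fractions: 4*(-s + 2)/(s*(s - 4)) = -2/s - 2/(s - 4).
An antiderivative is F(s) = -2*log(s) - 2*log(s - 4).
Then F(9) - F(6) = (-4*log(3) - 2*log(5)) - (-4*log(2) - 2*log(3)) = -2*log(5) - 2*log(3) + 4*log(2).

-2*log(5) - 2*log(3) + 4*log(2)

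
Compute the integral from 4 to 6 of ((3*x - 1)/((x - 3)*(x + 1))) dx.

Factor the denominator: x**2 - 2*x - 3 = (x + 1)(x - 3).
Partial fractions: (3*x - 1)/((x - 3)*(x + 1)) = 1/(x + 1) + 2/(x - 3).
An antiderivative is F(x) = 2*log(x - 3) + log(x + 1).
Then F(6) - F(4) = (log(63)) - (log(5)) = log(63/5).

log(63/5)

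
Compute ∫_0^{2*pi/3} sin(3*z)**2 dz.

pi/3

Use the identity sin^2(3*z) = (1 - cos(6*z))/2.
An antiderivative is F(z) = z/2 - sin(6*z)/12.
Then F(2*pi/3) - F(0) = (pi/3) - (0) = pi/3.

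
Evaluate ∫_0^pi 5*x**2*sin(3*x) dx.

Integrate by parts twice (u = x^2, dv = 5*sin(3*x) dx).
An antiderivative is F(x) = -5*x**2*cos(3*x)/3 + 10*x*sin(3*x)/9 + 10*cos(3*x)/27.
Then F(pi) - F(0) = (-10/27 + 5*pi**2/3) - (10/27) = -20/27 + 5*pi**2/3.

-20/27 + 5*pi**2/3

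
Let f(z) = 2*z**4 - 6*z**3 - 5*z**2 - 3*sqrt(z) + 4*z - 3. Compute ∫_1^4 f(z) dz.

-713/10

By the power rule, an antiderivative is F(z) = 2*z**5/5 - 3*z**4/2 - 2*z**(3/2) - 5*z**3/3 + 2*z**2 - 3*z.
Then F(4) - F(1) = (-1156/15) - (-173/30) = -713/10.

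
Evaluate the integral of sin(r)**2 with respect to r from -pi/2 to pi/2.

Use the identity sin^2(r) = (1 - cos(2*r))/2.
An antiderivative is F(r) = r/2 - sin(2*r)/4.
Then F(pi/2) - F(-pi/2) = (pi/4) - (-pi/4) = pi/2.

pi/2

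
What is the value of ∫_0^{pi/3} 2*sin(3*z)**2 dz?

pi/3

Use the identity sin^2(3*z) = (1 - cos(6*z))/2.
An antiderivative is F(z) = z - sin(6*z)/6.
Then F(pi/3) - F(0) = (pi/3) - (0) = pi/3.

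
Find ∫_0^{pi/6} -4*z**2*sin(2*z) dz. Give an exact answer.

-sqrt(3)*pi/6 + pi**2/36 + 1/2

Integrate by parts twice (u = z^2, dv = -4*sin(2*z) dz).
An antiderivative is F(z) = 2*z**2*cos(2*z) - 2*z*sin(2*z) - cos(2*z).
Then F(pi/6) - F(0) = (-sqrt(3)*pi/6 - 1/2 + pi**2/36) - (-1) = -sqrt(3)*pi/6 + pi**2/36 + 1/2.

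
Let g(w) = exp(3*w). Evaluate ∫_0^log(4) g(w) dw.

Let u = exp(w), so du = exp(w) dw. When w = 0, u = 1; when w = log(4), u = 4.
The integral becomes ∫ u**2 du from 1 to 4, with antiderivative u**3/3.
Back in w: F(w) = exp(3*w)/3.
Then F(log(4)) - F(0) = (64/3) - (1/3) = 21.

21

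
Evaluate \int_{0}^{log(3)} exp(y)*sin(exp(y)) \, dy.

cos(1) - cos(3)

Let u = exp(y), so du = exp(y) dy. When y = 0, u = 1; when y = log(3), u = 3.
The integral becomes ∫ sin(u) du from 1 to 3, with antiderivative -cos(u).
Back in y: F(y) = -cos(exp(y)).
Then F(log(3)) - F(0) = (-cos(3)) - (-cos(1)) = cos(1) - cos(3).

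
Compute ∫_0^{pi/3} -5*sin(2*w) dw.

-15/4

An antiderivative is F(w) = 5*cos(2*w)/2.
Then F(pi/3) - F(0) = (-5/4) - (5/2) = -15/4.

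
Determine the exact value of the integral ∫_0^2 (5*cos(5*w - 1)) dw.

sin(9) + sin(1)

Let u = 5*w - 1, so du = 5 dw. When w = 0, u = -1; when w = 2, u = 9.
The integral becomes ∫ cos(u) du from -1 to 9, with antiderivative sin(u).
Back in w: F(w) = sin(5*w - 1).
Then F(2) - F(0) = (sin(9)) - (-sin(1)) = sin(9) + sin(1).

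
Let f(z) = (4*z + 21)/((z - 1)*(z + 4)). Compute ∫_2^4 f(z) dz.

Factor the denominator: z**2 + 3*z - 4 = (z + 4)(z - 1).
Partial fractions: (4*z + 21)/((z - 1)*(z + 4)) = -1/(z + 4) + 5/(z - 1).
An antiderivative is F(z) = 5*log(z - 1) - log(z + 4).
Then F(4) - F(2) = (-3*log(2) + 5*log(3)) - (-log(6)) = -2*log(2) + 6*log(3).

-2*log(2) + 6*log(3)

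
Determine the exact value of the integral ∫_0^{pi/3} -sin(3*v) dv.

An antiderivative is F(v) = cos(3*v)/3.
Then F(pi/3) - F(0) = (-1/3) - (1/3) = -2/3.

-2/3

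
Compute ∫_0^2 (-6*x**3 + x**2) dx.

By the power rule, an antiderivative is F(x) = -3*x**4/2 + x**3/3.
Then F(2) - F(0) = (-64/3) - (0) = -64/3.

-64/3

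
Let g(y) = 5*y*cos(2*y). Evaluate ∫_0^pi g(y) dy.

Integrate by parts once (u = y, dv = 5*cos(2*y) dy).
An antiderivative is F(y) = 5*y*sin(2*y)/2 + 5*cos(2*y)/4.
Then F(pi) - F(0) = (5/4) - (5/4) = 0.

0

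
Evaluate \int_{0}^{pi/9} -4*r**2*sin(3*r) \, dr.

-4*sqrt(3)*pi/81 + 2*pi**2/243 + 4/27

Integrate by parts twice (u = r^2, dv = -4*sin(3*r) dr).
An antiderivative is F(r) = 4*r**2*cos(3*r)/3 - 8*r*sin(3*r)/9 - 8*cos(3*r)/27.
Then F(pi/9) - F(0) = (-4*sqrt(3)*pi/81 - 4/27 + 2*pi**2/243) - (-8/27) = -4*sqrt(3)*pi/81 + 2*pi**2/243 + 4/27.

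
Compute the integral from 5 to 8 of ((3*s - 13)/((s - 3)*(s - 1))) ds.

Factor the denominator: s**2 - 4*s + 3 = (s - 1)(s - 3).
Partial fractions: (3*s - 13)/((s - 3)*(s - 1)) = 5/(s - 1) - 2/(s - 3).
An antiderivative is F(s) = -2*log(s - 3) + 5*log(s - 1).
Then F(8) - F(5) = (-2*log(5) + 5*log(7)) - (8*log(2)) = -8*log(2) - 2*log(5) + 5*log(7).

-8*log(2) - 2*log(5) + 5*log(7)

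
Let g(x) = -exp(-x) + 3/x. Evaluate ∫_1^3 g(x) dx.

An antiderivative is F(x) = 3*log(x) + exp(-x).
Then F(3) - F(1) = (exp(-3) + 3*log(3)) - (exp(-1)) = -exp(-1) + exp(-3) + 3*log(3).

-exp(-1) + exp(-3) + 3*log(3)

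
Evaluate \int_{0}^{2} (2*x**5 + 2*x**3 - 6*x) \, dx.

52/3

By the power rule, an antiderivative is F(x) = x**6/3 + x**4/2 - 3*x**2.
Then F(2) - F(0) = (52/3) - (0) = 52/3.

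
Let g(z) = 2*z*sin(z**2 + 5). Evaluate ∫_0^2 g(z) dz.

cos(5) - cos(9)

Let u = z**2 + 5, so du = 2*z dz. When z = 0, u = 5; when z = 2, u = 9.
The integral becomes ∫ sin(u) du from 5 to 9, with antiderivative -cos(u).
Back in z: F(z) = -cos(z**2 + 5).
Then F(2) - F(0) = (-cos(9)) - (-cos(5)) = cos(5) - cos(9).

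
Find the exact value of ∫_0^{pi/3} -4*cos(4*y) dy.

sqrt(3)/2

An antiderivative is F(y) = -sin(4*y).
Then F(pi/3) - F(0) = (sqrt(3)/2) - (0) = sqrt(3)/2.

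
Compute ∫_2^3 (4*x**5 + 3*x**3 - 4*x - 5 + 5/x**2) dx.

By the power rule, an antiderivative is F(x) = 2*x**6/3 + 3*x**4/4 - 2*x**2 - 5*x - 5/x.
Then F(3) - F(2) = (6145/12) - (205/6) = 5735/12.

5735/12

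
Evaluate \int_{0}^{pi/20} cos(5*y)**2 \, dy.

1/20 + pi/40

Use the identity cos^2(5*y) = (1 + cos(10*y))/2.
An antiderivative is F(y) = y/2 + sin(10*y)/20.
Then F(pi/20) - F(0) = (1/20 + pi/40) - (0) = 1/20 + pi/40.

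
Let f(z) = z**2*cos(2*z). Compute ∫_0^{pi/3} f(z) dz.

-pi/12 - sqrt(3)/8 + sqrt(3)*pi**2/36

Integrate by parts twice (u = z^2, dv = cos(2*z) dz).
An antiderivative is F(z) = z**2*sin(2*z)/2 + z*cos(2*z)/2 - sin(2*z)/4.
Then F(pi/3) - F(0) = (-pi/12 - sqrt(3)/8 + sqrt(3)*pi**2/36) - (0) = -pi/12 - sqrt(3)/8 + sqrt(3)*pi**2/36.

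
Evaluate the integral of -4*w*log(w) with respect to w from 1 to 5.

Integrate by parts once (u = ln w, dv = -4*w dw).
An antiderivative is F(w) = -w**2*(2*log(w) - 1).
Then F(5) - F(1) = (25 - 50*log(5)) - (1) = 24 - 50*log(5).

24 - 50*log(5)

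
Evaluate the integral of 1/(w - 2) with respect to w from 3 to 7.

log(5)

An antiderivative is F(w) = log(w - 2).
Then F(7) - F(3) = (log(5)) - (0) = log(5).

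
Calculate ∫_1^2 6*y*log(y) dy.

Integrate by parts once (u = ln y, dv = 6*y dy).
An antiderivative is F(y) = 3*y**2*(2*log(y) - 1)/2.
Then F(2) - F(1) = (-6 + 12*log(2)) - (-3/2) = -9/2 + 12*log(2).

-9/2 + 12*log(2)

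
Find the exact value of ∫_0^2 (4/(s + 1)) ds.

log(81)

An antiderivative is F(s) = 4*log(s + 1).
Then F(2) - F(0) = (log(81)) - (0) = log(81).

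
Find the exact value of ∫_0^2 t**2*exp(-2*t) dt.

Integrate by parts twice (u = t^2, dv = exp(-2*t) dt).
An antiderivative is F(t) = (-2*t**2 - 2*t - 1)*exp(-2*t)/4.
Then F(2) - F(0) = (-13*exp(-4)/4) - (-1/4) = (-13 + exp(4))*exp(-4)/4.

(-13 + exp(4))*exp(-4)/4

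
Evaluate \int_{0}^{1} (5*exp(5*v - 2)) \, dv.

-(1 - exp(5))*exp(-2)

Let u = 5*v - 2, so du = 5 dv. When v = 0, u = -2; when v = 1, u = 3.
The integral becomes ∫ exp(u) du from -2 to 3, with antiderivative exp(u).
Back in v: F(v) = exp(5*v - 2).
Then F(1) - F(0) = (exp(3)) - (exp(-2)) = -(1 - exp(5))*exp(-2).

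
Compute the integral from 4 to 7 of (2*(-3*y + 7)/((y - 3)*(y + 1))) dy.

Factor the denominator: y**2 - 2*y - 3 = (y + 1)(y - 3).
Partial fractions: 2*(-3*y + 7)/((y - 3)*(y + 1)) = -5/(y + 1) - 1/(y - 3).
An antiderivative is F(y) = -log(y - 3) - 5*log(y + 1).
Then F(7) - F(4) = (-17*log(2)) - (-5*log(5)) = -17*log(2) + 5*log(5).

-17*log(2) + 5*log(5)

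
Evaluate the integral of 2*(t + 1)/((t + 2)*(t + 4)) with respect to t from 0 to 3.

Factor the denominator: t**2 + 6*t + 8 = (t + 4)(t + 2).
Partial fractions: 2*(t + 1)/((t + 2)*(t + 4)) = 3/(t + 4) - 1/(t + 2).
An antiderivative is F(t) = -log(t + 2) + 3*log(t + 4).
Then F(3) - F(0) = (-log(5) + 3*log(7)) - (log(32)) = -5*log(2) - log(5) + 3*log(7).

-5*log(2) - log(5) + 3*log(7)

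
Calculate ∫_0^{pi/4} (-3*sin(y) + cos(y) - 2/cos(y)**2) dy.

An antiderivative is F(y) = sin(y) + 3*cos(y) - 2*tan(y).
Then F(pi/4) - F(0) = (-2 + 2*sqrt(2)) - (3) = -5 + 2*sqrt(2).

-5 + 2*sqrt(2)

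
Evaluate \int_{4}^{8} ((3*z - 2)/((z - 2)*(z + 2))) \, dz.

log(25/3)

Factor the denominator: z**2 - 4 = (z + 2)(z - 2).
Partial fractions: (3*z - 2)/((z - 2)*(z + 2)) = 2/(z + 2) + 1/(z - 2).
An antiderivative is F(z) = log(z - 2) + 2*log(z + 2).
Then F(8) - F(4) = (log(3) + 3*log(2) + 2*log(5)) - (log(72)) = log(25/3).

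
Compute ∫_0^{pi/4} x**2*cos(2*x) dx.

-1/4 + pi**2/32

Integrate by parts twice (u = x^2, dv = cos(2*x) dx).
An antiderivative is F(x) = x**2*sin(2*x)/2 + x*cos(2*x)/2 - sin(2*x)/4.
Then F(pi/4) - F(0) = (-1/4 + pi**2/32) - (0) = -1/4 + pi**2/32.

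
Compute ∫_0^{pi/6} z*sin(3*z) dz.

Integrate by parts once (u = z, dv = sin(3*z) dz).
An antiderivative is F(z) = -z*cos(3*z)/3 + sin(3*z)/9.
Then F(pi/6) - F(0) = (1/9) - (0) = 1/9.

1/9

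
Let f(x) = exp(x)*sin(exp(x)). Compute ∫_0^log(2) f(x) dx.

-cos(2) + cos(1)

Let u = exp(x), so du = exp(x) dx. When x = 0, u = 1; when x = log(2), u = 2.
The integral becomes ∫ sin(u) du from 1 to 2, with antiderivative -cos(u).
Back in x: F(x) = -cos(exp(x)).
Then F(log(2)) - F(0) = (-cos(2)) - (-cos(1)) = -cos(2) + cos(1).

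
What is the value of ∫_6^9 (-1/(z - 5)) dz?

An antiderivative is F(z) = -log(z - 5).
Then F(9) - F(6) = (-log(4)) - (0) = -log(4).

-log(4)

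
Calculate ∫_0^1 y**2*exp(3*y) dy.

-2/27 + 5*exp(3)/27

Integrate by parts twice (u = y^2, dv = exp(3*y) dy).
An antiderivative is F(y) = (9*y**2 - 6*y + 2)*exp(3*y)/27.
Then F(1) - F(0) = (5*exp(3)/27) - (2/27) = -2/27 + 5*exp(3)/27.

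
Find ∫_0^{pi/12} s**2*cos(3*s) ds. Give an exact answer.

sqrt(2)*(-32 + pi**2 + 8*pi)/864

Integrate by parts twice (u = s^2, dv = cos(3*s) ds).
An antiderivative is F(s) = s**2*sin(3*s)/3 + 2*s*cos(3*s)/9 - 2*sin(3*s)/27.
Then F(pi/12) - F(0) = (sqrt(2)*(-32 + pi**2 + 8*pi)/864) - (0) = sqrt(2)*(-32 + pi**2 + 8*pi)/864.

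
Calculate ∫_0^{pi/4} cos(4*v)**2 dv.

pi/8

Use the identity cos^2(4*v) = (1 + cos(8*v))/2.
An antiderivative is F(v) = v/2 + sin(8*v)/16.
Then F(pi/4) - F(0) = (pi/8) - (0) = pi/8.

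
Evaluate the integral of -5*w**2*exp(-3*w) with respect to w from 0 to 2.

-10/27 + 250*exp(-6)/27

Integrate by parts twice (u = w^2, dv = -5*exp(-3*w) dw).
An antiderivative is F(w) = (45*w**2 + 30*w + 10)*exp(-3*w)/27.
Then F(2) - F(0) = (250*exp(-6)/27) - (10/27) = -10/27 + 250*exp(-6)/27.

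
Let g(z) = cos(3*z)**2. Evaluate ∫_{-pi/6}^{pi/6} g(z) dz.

Use the identity cos^2(3*z) = (1 + cos(6*z))/2.
An antiderivative is F(z) = z/2 + sin(6*z)/12.
Then F(pi/6) - F(-pi/6) = (pi/12) - (-pi/12) = pi/6.

pi/6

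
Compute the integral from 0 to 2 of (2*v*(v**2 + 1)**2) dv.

124/3

Let u = v**2 + 1, so du = 2*v dv. When v = 0, u = 1; when v = 2, u = 5.
The integral becomes ∫ u**2 du from 1 to 5, with antiderivative u**3/3.
Back in v: F(v) = (v**2 + 1)**3/3.
Then F(2) - F(0) = (125/3) - (1/3) = 124/3.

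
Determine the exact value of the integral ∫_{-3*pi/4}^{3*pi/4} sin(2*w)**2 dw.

3*pi/4

Use the identity sin^2(2*w) = (1 - cos(4*w))/2.
An antiderivative is F(w) = w/2 - sin(4*w)/8.
Then F(3*pi/4) - F(-3*pi/4) = (3*pi/8) - (-3*pi/8) = 3*pi/4.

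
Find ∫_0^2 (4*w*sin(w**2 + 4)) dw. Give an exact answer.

2*cos(4) - 2*cos(8)

Let u = w**2 + 4, so du = 2*w dw. When w = 0, u = 4; when w = 2, u = 8.
The integral becomes 2·∫ sin(u) du from 4 to 8, with antiderivative -2*cos(u).
Back in w: F(w) = -2*cos(w**2 + 4).
Then F(2) - F(0) = (-2*cos(8)) - (-2*cos(4)) = 2*cos(4) - 2*cos(8).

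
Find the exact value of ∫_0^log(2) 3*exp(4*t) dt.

45/4

Let u = exp(t), so du = exp(t) dt. When t = 0, u = 1; when t = log(2), u = 2.
The integral becomes 3·∫ u**3 du from 1 to 2, with antiderivative 3*u**4/4.
Back in t: F(t) = 3*exp(4*t)/4.
Then F(log(2)) - F(0) = (12) - (3/4) = 45/4.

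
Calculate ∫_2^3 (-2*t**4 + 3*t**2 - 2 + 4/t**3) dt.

By the power rule, an antiderivative is F(t) = -2*t**5/5 + t**3 - 2*t - 2/t**2.
Then F(3) - F(2) = (-3439/45) - (-93/10) = -6041/90.

-6041/90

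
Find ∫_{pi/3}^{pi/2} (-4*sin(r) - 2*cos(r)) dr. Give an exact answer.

-4 + sqrt(3)

An antiderivative is F(r) = -2*sin(r) + 4*cos(r).
Then F(pi/2) - F(pi/3) = (-2) - (2 - sqrt(3)) = -4 + sqrt(3).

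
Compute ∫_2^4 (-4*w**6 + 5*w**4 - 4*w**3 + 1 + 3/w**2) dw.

By the power rule, an antiderivative is F(w) = -4*w**7/7 + w**5 - w**4 + w - 3/w.
Then F(4) - F(2) = (-240549/28) - (-793/14) = -238963/28.

-238963/28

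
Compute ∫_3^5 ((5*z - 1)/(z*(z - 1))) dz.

Factor the denominator: z**2 - z = z(z - 1).
Partial fractions: (5*z - 1)/(z*(z - 1)) = 1/z + 4/(z - 1).
An antiderivative is F(z) = log(z) + 4*log(z - 1).
Then F(5) - F(3) = (log(5) + 8*log(2)) - (log(48)) = log(80/3).

log(80/3)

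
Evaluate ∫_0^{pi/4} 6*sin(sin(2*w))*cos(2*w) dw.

Let u = sin(2*w), so du = 2*cos(2*w) dw. When w = 0, u = 0; when w = pi/4, u = 1.
The integral becomes 3·∫ sin(u) du from 0 to 1, with antiderivative -3*cos(u).
Back in w: F(w) = -3*cos(sin(2*w)).
Then F(pi/4) - F(0) = (-3*cos(1)) - (-3) = 3 - 3*cos(1).

3 - 3*cos(1)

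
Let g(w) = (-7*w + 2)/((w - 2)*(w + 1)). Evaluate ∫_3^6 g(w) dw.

Factor the denominator: w**2 - w - 2 = (w + 1)(w - 2).
Partial fractions: (-7*w + 2)/((w - 2)*(w + 1)) = -3/(w + 1) - 4/(w - 2).
An antiderivative is F(w) = -4*log(w - 2) - 3*log(w + 1).
Then F(6) - F(3) = (-3*log(7) - 8*log(2)) - (-log(64)) = -3*log(7) - 2*log(2).

-3*log(7) - 2*log(2)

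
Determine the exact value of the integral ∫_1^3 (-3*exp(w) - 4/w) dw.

An antiderivative is F(w) = -3*exp(w) - 4*log(w).
Then F(3) - F(1) = (-3*exp(3) - log(81)) - (-3*exp(1)) = -3*exp(3) - log(81) + 3*exp(1).

-3*exp(3) - log(81) + 3*exp(1)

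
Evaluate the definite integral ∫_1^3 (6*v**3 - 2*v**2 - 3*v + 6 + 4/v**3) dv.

By the power rule, an antiderivative is F(v) = 3*v**4/2 - 2*v**3/3 - 3*v**2/2 + 6*v - 2/v**2.
Then F(3) - F(1) = (970/9) - (10/3) = 940/9.

940/9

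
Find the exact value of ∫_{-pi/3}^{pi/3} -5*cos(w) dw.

An antiderivative is F(w) = -5*sin(w).
Then F(pi/3) - F(-pi/3) = (-5*sqrt(3)/2) - (5*sqrt(3)/2) = -5*sqrt(3).

-5*sqrt(3)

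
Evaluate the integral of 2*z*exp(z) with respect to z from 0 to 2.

Integrate by parts once (u = z, dv = 2*exp(z) dz).
An antiderivative is F(z) = (2*z - 2)*exp(z).
Then F(2) - F(0) = (2*exp(2)) - (-2) = 2 + 2*exp(2).

2 + 2*exp(2)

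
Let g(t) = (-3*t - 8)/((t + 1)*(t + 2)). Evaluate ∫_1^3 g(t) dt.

Factor the denominator: t**2 + 3*t + 2 = (t + 2)(t + 1).
Partial fractions: (-3*t - 8)/((t + 1)*(t + 2)) = 2/(t + 2) - 5/(t + 1).
An antiderivative is F(t) = -5*log(t + 1) + 2*log(t + 2).
Then F(3) - F(1) = (-10*log(2) + 2*log(5)) - (log(9/32)) = -5*log(2) - 2*log(3) + 2*log(5).

-5*log(2) - 2*log(3) + 2*log(5)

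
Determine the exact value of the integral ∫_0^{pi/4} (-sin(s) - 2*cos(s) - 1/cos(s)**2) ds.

-2 - sqrt(2)/2

An antiderivative is F(s) = -2*sin(s) + cos(s) - tan(s).
Then F(pi/4) - F(0) = (-1 - sqrt(2)/2) - (1) = -2 - sqrt(2)/2.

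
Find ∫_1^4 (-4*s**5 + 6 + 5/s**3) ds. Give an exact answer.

-86709/32

By the power rule, an antiderivative is F(s) = -2*s**6/3 + 6*s - 5/(2*s**2).
Then F(4) - F(1) = (-259855/96) - (17/6) = -86709/32.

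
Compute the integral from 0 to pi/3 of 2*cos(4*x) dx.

An antiderivative is F(x) = sin(4*x)/2.
Then F(pi/3) - F(0) = (-sqrt(3)/4) - (0) = -sqrt(3)/4.

-sqrt(3)/4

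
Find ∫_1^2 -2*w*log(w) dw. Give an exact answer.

Integrate by parts once (u = ln w, dv = -2*w dw).
An antiderivative is F(w) = -w**2*(2*log(w) - 1)/2.
Then F(2) - F(1) = (2 - log(16)) - (1/2) = 3/2 - log(16).

3/2 - log(16)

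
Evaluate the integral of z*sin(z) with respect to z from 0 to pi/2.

Integrate by parts once (u = z, dv = sin(z) dz).
An antiderivative is F(z) = -z*cos(z) + sin(z).
Then F(pi/2) - F(0) = (1) - (0) = 1.

1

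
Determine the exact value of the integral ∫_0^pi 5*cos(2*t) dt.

An antiderivative is F(t) = 5*sin(2*t)/2.
Then F(pi) - F(0) = (0) - (0) = 0.

0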